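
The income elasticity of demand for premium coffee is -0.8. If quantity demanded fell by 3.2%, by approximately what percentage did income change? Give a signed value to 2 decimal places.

4.00

%ΔQ ≈ E × %ΔI ⇒ %ΔI = %ΔQ / E = (-3.2%)/(-0.8) = 4.00%.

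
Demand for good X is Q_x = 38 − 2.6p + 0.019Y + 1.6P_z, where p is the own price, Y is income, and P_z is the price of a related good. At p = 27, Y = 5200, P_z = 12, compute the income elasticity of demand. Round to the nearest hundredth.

1.15

At the given point, Q_x = 38 − 2.6(27) + 0.019(5200) + 1.6(12) = 38 − 70.2 + 98.8 + 19.2 = 85.8.
∂Q_x/∂Y = +0.019, so E_I = 0.019·(5200/85.8) ≈ 1.15.
E_I > 1: normal good (luxury).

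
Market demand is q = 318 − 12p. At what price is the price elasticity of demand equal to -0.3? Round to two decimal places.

Set −bp/(a − bp) = −0.3 ⇒ bp = 0.3(a − bp) ⇒ bp(1+0.3) = 0.3·a.
p = 0.3·318/(12·1.3) ≈ 6.12.

6.12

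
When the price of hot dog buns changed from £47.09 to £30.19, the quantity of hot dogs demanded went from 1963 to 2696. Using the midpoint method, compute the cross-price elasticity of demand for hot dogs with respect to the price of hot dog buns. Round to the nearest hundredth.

-0.72

%ΔQ_x = (2696 − 1963)/[(1963+2696)/2] = 733/2329.5 ≈ 0.3147.
%ΔP_y = (30.19 − 47.09)/[(47.09+30.19)/2] ≈ -0.4374.
E_xy = 0.3147/-0.4374 ≈ -0.72.
E_xy < 0, so hot dogs and hot dog buns are complements.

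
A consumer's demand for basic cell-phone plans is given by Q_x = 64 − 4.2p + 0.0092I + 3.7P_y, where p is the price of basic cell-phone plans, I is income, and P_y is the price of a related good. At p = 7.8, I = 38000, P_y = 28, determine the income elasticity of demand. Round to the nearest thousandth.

0.722

First evaluate Q_x: 64 − 4.2(7.8) + 0.0092(38000) + 3.7(28) = 64 − 32.76 + 349.6 + 103.6 = 484.44.
∂Q_x/∂I = +0.0092, so E_I = 0.0092·(38000/484.44) ≈ 0.722.
E_I ∈ (0,1): normal good (necessity).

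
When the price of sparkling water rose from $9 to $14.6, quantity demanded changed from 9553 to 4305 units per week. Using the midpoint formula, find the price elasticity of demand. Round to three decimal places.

%ΔQ = (4305 − 9553)/[(9553 + 4305)/2] = -5248/6929 ≈ -0.7574.
%Δp = (14.6 − 9)/[(9 + 14.6)/2] = 5.6/11.8 ≈ 0.4746.
Arc elasticity E = %ΔQ/%Δp ≈ -0.7574/0.4746 ≈ -1.596.
|E| > 1: demand is elastic over this range.

-1.596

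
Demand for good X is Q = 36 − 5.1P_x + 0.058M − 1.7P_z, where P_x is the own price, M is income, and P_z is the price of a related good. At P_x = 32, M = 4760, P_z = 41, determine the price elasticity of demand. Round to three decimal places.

Evaluating quantity at (P_x, M, P_z) gives Q = 36 − 5.1(32) + 0.058(4760) − 1.7(41) = 36 − 163.2 + 276.08 − 69.7 = 79.18.
∂Q/∂P_x = −5.1, so E_p = (−5.1)·(32/79.18) ≈ -2.061.
|E_p| > 1: demand is elastic.

-2.061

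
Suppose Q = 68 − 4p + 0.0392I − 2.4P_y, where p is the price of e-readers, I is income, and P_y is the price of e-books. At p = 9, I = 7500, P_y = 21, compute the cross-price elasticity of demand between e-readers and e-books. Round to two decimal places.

-0.18

At the given point, Q = 68 − 4(9) + 0.0392(7500) − 2.4(21) = 68 − 36 + 294 − 50.4 = 275.6.
∂Q/∂P_y = −2.4, so E_xy = -2.4·(21/275.6) ≈ -0.18.
E_xy < 0: the goods are complements.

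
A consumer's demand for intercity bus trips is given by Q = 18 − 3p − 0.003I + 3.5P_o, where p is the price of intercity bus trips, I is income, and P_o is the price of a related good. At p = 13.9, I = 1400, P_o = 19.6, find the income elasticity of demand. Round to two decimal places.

-0.10

First evaluate Q: 18 − 3(13.9) − 0.003(1400) + 3.5(19.6) = 18 − 41.7 − 4.2 + 68.6 = 40.7.
∂Q/∂I = −0.003, so E_I = -0.003·(1400/40.7) ≈ -0.10.
E_I < 0: inferior good.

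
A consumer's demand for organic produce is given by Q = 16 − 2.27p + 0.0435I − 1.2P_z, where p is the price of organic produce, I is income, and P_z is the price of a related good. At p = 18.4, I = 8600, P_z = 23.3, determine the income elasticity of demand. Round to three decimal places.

1.168

Substituting, Q = 16 − 2.27(18.4) + 0.0435(8600) − 1.2(23.3) = 16 − 41.768 + 374.1 − 27.96 = 320.372.
∂Q/∂I = +0.0435, so E_I = 0.0435·(8600/320.372) ≈ 1.168.
E_I > 1: normal good (luxury).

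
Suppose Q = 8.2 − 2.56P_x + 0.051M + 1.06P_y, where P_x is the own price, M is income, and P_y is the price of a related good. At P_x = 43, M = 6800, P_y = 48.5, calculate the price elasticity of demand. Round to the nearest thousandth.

-0.371

First evaluate Q: 8.2 − 2.56(43) + 0.051(6800) + 1.06(48.5) = 8.2 − 110.08 + 346.8 + 51.41 = 296.33.
∂Q/∂P_x = −2.56, so E_p = (−2.56)·(43/296.33) ≈ -0.371.
|E_p| < 1: demand is inelastic.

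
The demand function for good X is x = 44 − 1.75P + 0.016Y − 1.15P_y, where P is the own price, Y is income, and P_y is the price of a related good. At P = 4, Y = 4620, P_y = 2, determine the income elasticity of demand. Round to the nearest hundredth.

0.68

First evaluate x: 44 − 1.75(4) + 0.016(4620) − 1.15(2) = 44 − 7 + 73.92 − 2.3 = 108.62.
∂x/∂Y = +0.016, so E_I = 0.016·(4620/108.62) ≈ 0.68.
E_I ∈ (0,1): normal good (necessity).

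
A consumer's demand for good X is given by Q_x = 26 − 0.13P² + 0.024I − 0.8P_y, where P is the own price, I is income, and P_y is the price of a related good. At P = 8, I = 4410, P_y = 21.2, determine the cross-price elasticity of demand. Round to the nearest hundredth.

-0.16

Evaluating quantity at (P, I, P_y) gives Q_x = 26 − 0.13(8)² + 0.024(4410) − 0.8(21.2) = 26 − 8.32 + 105.84 − 16.96 = 106.56.
∂Q_x/∂P_y = −0.8, so E_xy = -0.8·(21.2/106.56) ≈ -0.16.
E_xy < 0: the goods are complements.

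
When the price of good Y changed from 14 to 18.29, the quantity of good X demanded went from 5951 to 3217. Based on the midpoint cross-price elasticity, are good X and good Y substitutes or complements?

complements

%ΔQ_x = (3217 − 5951)/[(5951+3217)/2] = -2734/4584 ≈ -0.5964.
%ΔP_y = (18.29 − 14)/[(14+18.29)/2] ≈ 0.2657.
E_xy = -0.5964/0.2657 ≈ -2.245.
E_xy < 0, so the goods are complements.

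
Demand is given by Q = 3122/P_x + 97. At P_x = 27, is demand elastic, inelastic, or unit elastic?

At P_x = 27, Q = 212.6296.
dQ/dP_x = −3122/P_x² = −4.2826.
Point elasticity E = (dQ/dP_x)·(P_x/Q) = -4.2826 × 27/212.6296 ≈ -0.544.
|E| ≈ 0.544 < 1, so demand is inelastic.

inelastic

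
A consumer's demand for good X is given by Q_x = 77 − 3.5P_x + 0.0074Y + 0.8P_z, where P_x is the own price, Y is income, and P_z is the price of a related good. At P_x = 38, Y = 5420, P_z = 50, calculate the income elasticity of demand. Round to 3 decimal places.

1.664

Substituting, Q_x = 77 − 3.5(38) + 0.0074(5420) + 0.8(50) = 77 − 133 + 40.108 + 40 = 24.108.
∂Q_x/∂Y = +0.0074, so E_I = 0.0074·(5420/24.108) ≈ 1.664.
E_I > 1: normal good (luxury).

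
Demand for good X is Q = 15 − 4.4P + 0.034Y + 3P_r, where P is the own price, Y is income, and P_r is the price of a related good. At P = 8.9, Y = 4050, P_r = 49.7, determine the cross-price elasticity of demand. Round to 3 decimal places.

0.568

At the given point, Q = 15 − 4.4(8.9) + 0.034(4050) + 3(49.7) = 15 − 39.16 + 137.7 + 149.1 = 262.64.
∂Q/∂P_r = +3, so E_xy = 3·(49.7/262.64) ≈ 0.568.
E_xy > 0: the goods are substitutes.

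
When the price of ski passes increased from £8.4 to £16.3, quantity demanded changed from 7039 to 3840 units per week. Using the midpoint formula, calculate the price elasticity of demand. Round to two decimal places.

%ΔQ = (3840 − 7039)/[(7039 + 3840)/2] = -3199/5439.5 ≈ -0.5881.
%Δp = (16.3 − 8.4)/[(8.4 + 16.3)/2] = 7.9/12.35 ≈ 0.6397.
Arc elasticity E = %ΔQ/%Δp ≈ -0.5881/0.6397 ≈ -0.92.
|E| < 1: demand is inelastic over this range.

-0.92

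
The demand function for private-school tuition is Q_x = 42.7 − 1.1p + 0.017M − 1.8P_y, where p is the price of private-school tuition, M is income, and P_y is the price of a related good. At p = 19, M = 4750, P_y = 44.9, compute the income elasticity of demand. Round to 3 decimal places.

Q_x = 42.7 − 1.1(19) + 0.017(4750) − 1.8(44.9) = 42.7 − 20.9 + 80.75 − 80.82 = 21.73.
∂Q_x/∂M = +0.017, so E_I = 0.017·(4750/21.73) ≈ 3.716.
E_I > 1: normal good (luxury).

3.716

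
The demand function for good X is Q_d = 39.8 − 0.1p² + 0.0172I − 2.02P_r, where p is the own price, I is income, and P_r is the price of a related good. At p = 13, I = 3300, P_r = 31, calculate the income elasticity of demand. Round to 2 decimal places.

3.33

Substituting, Q_d = 39.8 − 0.1(13)² + 0.0172(3300) − 2.02(31) = 39.8 − 16.9 + 56.76 − 62.62 = 17.04.
∂Q_d/∂I = +0.0172, so E_I = 0.0172·(3300/17.04) ≈ 3.33.
E_I > 1: normal good (luxury).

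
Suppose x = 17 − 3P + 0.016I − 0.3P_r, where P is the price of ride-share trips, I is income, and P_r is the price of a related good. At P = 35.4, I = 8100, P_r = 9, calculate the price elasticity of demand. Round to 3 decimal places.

-2.817

Evaluating quantity at (P, I, P_r) gives x = 17 − 3(35.4) + 0.016(8100) − 0.3(9) = 17 − 106.2 + 129.6 − 2.7 = 37.7.
∂x/∂P = −3, so E_p = (−3)·(35.4/37.7) ≈ -2.817.
|E_p| > 1: demand is elastic.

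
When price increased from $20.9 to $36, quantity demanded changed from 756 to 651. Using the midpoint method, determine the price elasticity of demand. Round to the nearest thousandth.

-0.281

%ΔQ = (651 − 756)/[(756 + 651)/2] = -105/703.5 ≈ -0.1493.
%Δp = (36 − 20.9)/[(20.9 + 36)/2] = 15.1/28.45 ≈ 0.5308.
Arc elasticity E = %ΔQ/%Δp ≈ -0.1493/0.5308 ≈ -0.281.
|E| < 1: demand is inelastic over this range.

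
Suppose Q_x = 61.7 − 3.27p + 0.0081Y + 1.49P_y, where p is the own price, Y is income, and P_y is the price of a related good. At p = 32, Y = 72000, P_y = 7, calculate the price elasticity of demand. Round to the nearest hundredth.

At the given point, Q_x = 61.7 − 3.27(32) + 0.0081(72000) + 1.49(7) = 61.7 − 104.64 + 583.2 + 10.43 = 550.69.
∂Q_x/∂p = −3.27, so E_p = (−3.27)·(32/550.69) ≈ -0.19.
|E_p| < 1: demand is inelastic.

-0.19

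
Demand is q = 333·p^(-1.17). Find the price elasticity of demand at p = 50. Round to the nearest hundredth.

For a Cobb–Douglas (constant-elasticity) form q = A·p^α·…, the elasticity with respect to p equals the exponent α at every point.
Here the exponent on p is -1.17, so the price elasticity of demand is -1.17.

-1.17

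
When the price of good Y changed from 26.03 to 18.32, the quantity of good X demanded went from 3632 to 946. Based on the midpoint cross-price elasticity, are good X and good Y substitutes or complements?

%ΔQ_x = (946 − 3632)/[(3632+946)/2] = -2686/2289 ≈ -1.1734.
%ΔP_y = (18.32 − 26.03)/[(26.03+18.32)/2] ≈ -0.3477.
E_xy = -1.1734/-0.3477 ≈ 3.375.
E_xy > 0, so the goods are substitutes.

substitutes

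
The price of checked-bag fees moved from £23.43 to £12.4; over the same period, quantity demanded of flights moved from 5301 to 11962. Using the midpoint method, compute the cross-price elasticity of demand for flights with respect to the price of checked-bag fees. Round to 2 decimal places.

-1.25

%ΔQ_x = (11962 − 5301)/[(5301+11962)/2] = 6661/8631.5 ≈ 0.7717.
%ΔP_y = (12.4 − 23.43)/[(23.43+12.4)/2] ≈ -0.6157.
E_xy = 0.7717/-0.6157 ≈ -1.25.
E_xy < 0, so flights and checked-bag fees are complements.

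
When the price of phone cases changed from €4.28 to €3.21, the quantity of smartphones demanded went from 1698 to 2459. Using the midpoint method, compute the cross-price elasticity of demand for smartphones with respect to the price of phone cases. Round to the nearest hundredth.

%ΔQ_x = (2459 − 1698)/[(1698+2459)/2] = 761/2078.5 ≈ 0.3661.
%ΔP_y = (3.21 − 4.28)/[(4.28+3.21)/2] ≈ -0.2857.
E_xy = 0.3661/-0.2857 ≈ -1.28.
E_xy < 0, so smartphones and phone cases are complements.

-1.28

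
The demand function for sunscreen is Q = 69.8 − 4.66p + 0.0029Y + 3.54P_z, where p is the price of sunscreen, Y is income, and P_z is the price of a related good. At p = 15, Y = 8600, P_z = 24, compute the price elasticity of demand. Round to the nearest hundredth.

Evaluating quantity at (p, Y, P_z) gives Q = 69.8 − 4.66(15) + 0.0029(8600) + 3.54(24) = 69.8 − 69.9 + 24.94 + 84.96 = 109.8.
∂Q/∂p = −4.66, so E_p = (−4.66)·(15/109.8) ≈ -0.64.
|E_p| < 1: demand is inelastic.

-0.64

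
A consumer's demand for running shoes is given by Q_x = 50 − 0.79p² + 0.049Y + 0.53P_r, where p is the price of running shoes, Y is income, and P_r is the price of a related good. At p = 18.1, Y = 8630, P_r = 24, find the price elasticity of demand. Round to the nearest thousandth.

-2.283

Substituting, Q_x = 50 − 0.79(18.1)² + 0.049(8630) + 0.53(24) = 50 − 258.8119 + 422.87 + 12.72 = 226.7781.
∂Q_x/∂p = −2·0.79·p = -28.598, so E_p = -28.598·(18.1/226.7781) ≈ -2.283.
|E_p| > 1: demand is elastic.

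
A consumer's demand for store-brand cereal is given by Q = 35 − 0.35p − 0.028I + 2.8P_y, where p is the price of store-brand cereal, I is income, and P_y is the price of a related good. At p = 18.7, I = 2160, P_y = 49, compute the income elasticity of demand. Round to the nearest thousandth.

-0.575

First evaluate Q: 35 − 0.35(18.7) − 0.028(2160) + 2.8(49) = 35 − 6.545 − 60.48 + 137.2 = 105.175.
∂Q/∂I = −0.028, so E_I = -0.028·(2160/105.175) ≈ -0.575.
E_I < 0: inferior good.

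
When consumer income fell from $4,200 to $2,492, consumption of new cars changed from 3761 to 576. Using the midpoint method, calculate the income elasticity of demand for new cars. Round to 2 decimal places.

%ΔQ = (576 − 3761)/[(3761+576)/2] = -3185/2168.5 ≈ -1.4688.
%ΔY = (2,492 − 4,200)/[(4,200+2,492)/2] = -1708/3346 ≈ -0.5105.
E_I = %ΔQ/%ΔY ≈ 2.88.
E_I > 1: normal good (luxury).

2.88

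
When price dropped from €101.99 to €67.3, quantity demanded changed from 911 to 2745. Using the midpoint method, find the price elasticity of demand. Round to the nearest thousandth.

%Δq = (2745 − 911)/[(911 + 2745)/2] = 1834/1828 ≈ 1.0033.
%ΔP = (67.3 − 101.99)/[(101.99 + 67.3)/2] = -34.69/84.645 ≈ -0.4098.
Arc elasticity E = %Δq/%ΔP ≈ 1.0033/-0.4098 ≈ -2.448.
|E| > 1: demand is elastic over this range.

-2.448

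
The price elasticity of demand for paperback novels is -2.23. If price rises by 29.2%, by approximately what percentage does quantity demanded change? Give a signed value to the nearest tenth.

%ΔQ ≈ E × %ΔP = (-2.23) × (29.2%) ≈ -65.1%.

-65.1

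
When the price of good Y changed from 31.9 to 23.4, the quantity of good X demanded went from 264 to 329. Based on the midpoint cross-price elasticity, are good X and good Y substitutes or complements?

complements

%ΔQ_x = (329 − 264)/[(264+329)/2] = 65/296.5 ≈ 0.2192.
%ΔP_y = (23.4 − 31.9)/[(31.9+23.4)/2] ≈ -0.3074.
E_xy = 0.2192/-0.3074 ≈ -0.713.
E_xy < 0, so the goods are complements.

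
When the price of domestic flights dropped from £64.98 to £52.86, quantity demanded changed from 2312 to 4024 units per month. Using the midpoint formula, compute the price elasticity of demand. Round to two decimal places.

-2.63

%ΔQ = (4024 − 2312)/[(2312 + 4024)/2] = 1712/3168 ≈ 0.5404.
%ΔP = (52.86 − 64.98)/[(64.98 + 52.86)/2] = -12.12/58.92 ≈ -0.2057.
Arc elasticity E = %ΔQ/%ΔP ≈ 0.5404/-0.2057 ≈ -2.63.
|E| > 1: demand is elastic over this range.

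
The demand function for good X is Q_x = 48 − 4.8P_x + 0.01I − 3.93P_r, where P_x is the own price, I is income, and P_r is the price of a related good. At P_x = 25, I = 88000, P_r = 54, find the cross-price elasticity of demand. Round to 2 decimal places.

At the given point, Q_x = 48 − 4.8(25) + 0.01(88000) − 3.93(54) = 48 − 120 + 880 − 212.22 = 595.78.
∂Q_x/∂P_r = −3.93, so E_xy = -3.93·(54/595.78) ≈ -0.36.
E_xy < 0: the goods are complements.

-0.36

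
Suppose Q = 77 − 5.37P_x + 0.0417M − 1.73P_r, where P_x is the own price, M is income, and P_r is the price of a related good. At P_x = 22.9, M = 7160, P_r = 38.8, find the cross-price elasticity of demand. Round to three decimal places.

-0.362

At the given point, Q = 77 − 5.37(22.9) + 0.0417(7160) − 1.73(38.8) = 77 − 122.973 + 298.572 − 67.124 = 185.475.
∂Q/∂P_r = −1.73, so E_xy = -1.73·(38.8/185.475) ≈ -0.362.
E_xy < 0: the goods are complements.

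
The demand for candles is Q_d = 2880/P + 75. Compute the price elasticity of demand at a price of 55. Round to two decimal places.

-0.41

At P = 55, Q_d = 127.3636.
dQ_d/dP = −2880/P² = −0.9521.
Point elasticity E = (dQ_d/dP)·(P/Q_d) = -0.9521 × 55/127.3636 ≈ -0.41.
|E| < 1, so demand is inelastic at this price.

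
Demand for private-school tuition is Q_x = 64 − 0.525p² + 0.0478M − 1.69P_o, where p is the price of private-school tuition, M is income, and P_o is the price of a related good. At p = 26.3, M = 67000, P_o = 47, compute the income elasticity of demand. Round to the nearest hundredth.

Q_x = 64 − 0.525(26.3)² + 0.0478(67000) − 1.69(47) = 64 − 363.1373 + 3202.6 − 79.43 = 2824.0328.
∂Q_x/∂M = +0.0478, so E_I = 0.0478·(67000/2824.0328) ≈ 1.13.
E_I > 1: normal good (luxury).

1.13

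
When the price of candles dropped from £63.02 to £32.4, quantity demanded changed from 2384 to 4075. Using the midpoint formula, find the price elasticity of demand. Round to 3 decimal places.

-0.816

%ΔQ = (4075 − 2384)/[(2384 + 4075)/2] = 1691/3229.5 ≈ 0.5236.
%ΔP = (32.4 − 63.02)/[(63.02 + 32.4)/2] = -30.62/47.71 ≈ -0.6418.
Arc elasticity E = %ΔQ/%ΔP ≈ 0.5236/-0.6418 ≈ -0.816.
|E| < 1: demand is inelastic over this range.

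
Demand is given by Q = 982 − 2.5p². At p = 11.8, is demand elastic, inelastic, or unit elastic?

elastic

At p = 11.8, Q = 633.9.
dQ/dp = −2·2.5·p = −59.
Point elasticity E = (dQ/dp)·(p/Q) = -59 × 11.8/633.9 ≈ -1.098.
|E| ≈ 1.098 > 1, so demand is elastic.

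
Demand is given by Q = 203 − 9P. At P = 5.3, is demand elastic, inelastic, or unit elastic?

At P = 5.3, Q = 155.3.
dQ/dP = −9.
Point elasticity E = (dQ/dP)·(P/Q) = -9 × 5.3/155.3 ≈ -0.307.
|E| ≈ 0.307 < 1, so demand is inelastic.

inelastic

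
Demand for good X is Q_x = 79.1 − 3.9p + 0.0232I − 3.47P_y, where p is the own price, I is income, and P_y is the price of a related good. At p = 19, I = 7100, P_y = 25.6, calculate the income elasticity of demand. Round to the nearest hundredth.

At the given point, Q_x = 79.1 − 3.9(19) + 0.0232(7100) − 3.47(25.6) = 79.1 − 74.1 + 164.72 − 88.832 = 80.888.
∂Q_x/∂I = +0.0232, so E_I = 0.0232·(7100/80.888) ≈ 2.04.
E_I > 1: normal good (luxury).

2.04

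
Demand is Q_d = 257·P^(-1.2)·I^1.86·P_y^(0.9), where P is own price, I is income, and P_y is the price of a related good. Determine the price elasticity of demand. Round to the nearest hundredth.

For a Cobb–Douglas (constant-elasticity) form Q_d = A·P^α·…, the elasticity with respect to P equals the exponent α at every point.
Here the exponent on P is -1.2, so the price elasticity of demand is -1.20.

-1.20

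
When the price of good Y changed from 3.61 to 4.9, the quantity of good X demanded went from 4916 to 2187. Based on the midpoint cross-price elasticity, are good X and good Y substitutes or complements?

%ΔQ_x = (2187 − 4916)/[(4916+2187)/2] = -2729/3551.5 ≈ -0.7684.
%ΔP_y = (4.9 − 3.61)/[(3.61+4.9)/2] ≈ 0.3032.
E_xy = -0.7684/0.3032 ≈ -2.535.
E_xy < 0, so the goods are complements.

complements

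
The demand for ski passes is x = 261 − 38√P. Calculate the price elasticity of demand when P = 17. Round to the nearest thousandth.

At P = 17, x = 104.322.
dx/dP = −38/(2√P) = −38/(2·4.1231).
Point elasticity E = (dx/dP)·(P/x) = -4.6082 × 17/104.322 ≈ -0.751.
|E| < 1, so demand is inelastic at this price.

-0.751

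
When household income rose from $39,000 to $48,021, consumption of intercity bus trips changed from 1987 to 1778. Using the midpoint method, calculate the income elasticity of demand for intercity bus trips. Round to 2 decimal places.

-0.54

%ΔQ = (1778 − 1987)/[(1987+1778)/2] = -209/1882.5 ≈ -0.1110.
%ΔY = (48,021 − 39,000)/[(39,000+48,021)/2] = 9021/43510.5 ≈ 0.2073.
E_I = %ΔQ/%ΔY ≈ -0.54.
E_I < 0: inferior good.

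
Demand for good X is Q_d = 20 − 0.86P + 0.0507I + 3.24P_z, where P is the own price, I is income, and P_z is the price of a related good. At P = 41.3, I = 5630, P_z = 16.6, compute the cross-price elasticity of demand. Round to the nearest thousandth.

First evaluate Q_d: 20 − 0.86(41.3) + 0.0507(5630) + 3.24(16.6) = 20 − 35.518 + 285.441 + 53.784 = 323.707.
∂Q_d/∂P_z = +3.24, so E_xy = 3.24·(16.6/323.707) ≈ 0.166.
E_xy > 0: the goods are substitutes.

0.166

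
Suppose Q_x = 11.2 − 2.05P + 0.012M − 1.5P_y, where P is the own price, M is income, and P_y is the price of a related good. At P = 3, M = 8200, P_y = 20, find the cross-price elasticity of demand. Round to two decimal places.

Substituting, Q_x = 11.2 − 2.05(3) + 0.012(8200) − 1.5(20) = 11.2 − 6.15 + 98.4 − 30 = 73.45.
∂Q_x/∂P_y = −1.5, so E_xy = -1.5·(20/73.45) ≈ -0.41.
E_xy < 0: the goods are complements.

-0.41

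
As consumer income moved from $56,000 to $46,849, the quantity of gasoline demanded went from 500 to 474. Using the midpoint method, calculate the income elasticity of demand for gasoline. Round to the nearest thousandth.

%ΔQ = (474 − 500)/[(500+474)/2] = -26/487 ≈ -0.0534.
%ΔI = (46,849 − 56,000)/[(56,000+46,849)/2] = -9151/51424.5 ≈ -0.1780.
E_I = %ΔQ/%ΔI ≈ 0.300.
E_I ∈ (0,1): normal good (necessity).

0.300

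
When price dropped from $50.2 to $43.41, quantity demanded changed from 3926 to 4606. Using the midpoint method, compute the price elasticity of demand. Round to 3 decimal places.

%ΔQ = (4606 − 3926)/[(3926 + 4606)/2] = 680/4266 ≈ 0.1594.
%ΔP = (43.41 − 50.2)/[(50.2 + 43.41)/2] = -6.79/46.805 ≈ -0.1451.
Arc elasticity E = %ΔQ/%ΔP ≈ 0.1594/-0.1451 ≈ -1.099.
|E| > 1: demand is elastic over this range.

-1.099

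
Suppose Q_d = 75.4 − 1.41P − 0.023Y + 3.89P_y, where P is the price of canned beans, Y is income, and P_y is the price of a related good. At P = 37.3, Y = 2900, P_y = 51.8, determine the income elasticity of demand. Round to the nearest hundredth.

At the given point, Q_d = 75.4 − 1.41(37.3) − 0.023(2900) + 3.89(51.8) = 75.4 − 52.593 − 66.7 + 201.502 = 157.609.
∂Q_d/∂Y = −0.023, so E_I = -0.023·(2900/157.609) ≈ -0.42.
E_I < 0: inferior good.

-0.42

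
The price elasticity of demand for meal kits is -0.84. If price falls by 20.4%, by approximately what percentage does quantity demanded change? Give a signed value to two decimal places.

%ΔQ ≈ E × %ΔP = (-0.84) × (-20.4%) ≈ 17.14%.

17.14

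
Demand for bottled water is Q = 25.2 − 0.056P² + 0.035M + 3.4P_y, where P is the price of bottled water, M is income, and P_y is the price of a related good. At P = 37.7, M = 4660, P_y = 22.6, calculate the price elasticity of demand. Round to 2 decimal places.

-0.86

Q = 25.2 − 0.056(37.7)² + 0.035(4660) + 3.4(22.6) = 25.2 − 79.5922 + 163.1 + 76.84 = 185.5478.
∂Q/∂P = −2·0.056·P = -4.2224, so E_p = -4.2224·(37.7/185.5478) ≈ -0.86.
|E_p| < 1: demand is inelastic.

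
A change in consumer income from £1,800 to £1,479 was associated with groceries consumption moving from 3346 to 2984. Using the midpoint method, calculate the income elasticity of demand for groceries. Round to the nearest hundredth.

%ΔQ = (2984 − 3346)/[(3346+2984)/2] = -362/3165 ≈ -0.1144.
%ΔI = (1,479 − 1,800)/[(1,800+1,479)/2] = -321/1639.5 ≈ -0.1958.
E_I = %ΔQ/%ΔI ≈ 0.58.
E_I ∈ (0,1): normal good (necessity).

0.58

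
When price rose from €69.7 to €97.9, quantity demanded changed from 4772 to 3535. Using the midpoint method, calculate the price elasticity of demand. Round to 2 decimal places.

-0.89

%ΔQ = (3535 − 4772)/[(4772 + 3535)/2] = -1237/4153.5 ≈ -0.2978.
%ΔP = (97.9 − 69.7)/[(69.7 + 97.9)/2] = 28.2/83.8 ≈ 0.3365.
Arc elasticity E = %ΔQ/%ΔP ≈ -0.2978/0.3365 ≈ -0.89.
|E| < 1: demand is inelastic over this range.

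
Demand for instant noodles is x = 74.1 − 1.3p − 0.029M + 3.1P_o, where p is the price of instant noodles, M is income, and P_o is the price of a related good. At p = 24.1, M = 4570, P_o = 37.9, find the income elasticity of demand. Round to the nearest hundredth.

-4.78

Substituting, x = 74.1 − 1.3(24.1) − 0.029(4570) + 3.1(37.9) = 74.1 − 31.33 − 132.53 + 117.49 = 27.73.
∂x/∂M = −0.029, so E_I = -0.029·(4570/27.73) ≈ -4.78.
E_I < 0: inferior good.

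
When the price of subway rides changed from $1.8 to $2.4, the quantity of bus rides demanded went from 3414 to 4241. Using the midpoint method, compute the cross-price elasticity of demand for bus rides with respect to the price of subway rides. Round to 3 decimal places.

%ΔQ_x = (4241 − 3414)/[(3414+4241)/2] = 827/3827.5 ≈ 0.2161.
%ΔP_y = (2.4 − 1.8)/[(1.8+2.4)/2] ≈ 0.2857.
E_xy = 0.2161/0.2857 ≈ 0.756.
E_xy > 0, so bus rides and subway rides are substitutes.

0.756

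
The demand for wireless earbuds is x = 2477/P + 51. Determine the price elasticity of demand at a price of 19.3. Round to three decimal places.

-0.716

At P = 19.3, x = 179.342.
dx/dP = −2477/P² = −6.6498.
Point elasticity E = (dx/dP)·(P/x) = -6.6498 × 19.3/179.342 ≈ -0.716.
|E| < 1, so demand is inelastic at this price.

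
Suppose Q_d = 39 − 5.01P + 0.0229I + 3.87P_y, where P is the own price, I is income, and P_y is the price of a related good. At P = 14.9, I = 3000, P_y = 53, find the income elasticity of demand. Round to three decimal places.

0.288

First evaluate Q_d: 39 − 5.01(14.9) + 0.0229(3000) + 3.87(53) = 39 − 74.649 + 68.7 + 205.11 = 238.161.
∂Q_d/∂I = +0.0229, so E_I = 0.0229·(3000/238.161) ≈ 0.288.
E_I ∈ (0,1): normal good (necessity).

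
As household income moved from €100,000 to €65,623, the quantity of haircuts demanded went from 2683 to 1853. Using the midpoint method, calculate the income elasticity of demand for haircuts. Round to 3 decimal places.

%ΔQ = (1853 − 2683)/[(2683+1853)/2] = -830/2268 ≈ -0.3660.
%ΔY = (65,623 − 100,000)/[(100,000+65,623)/2] = -34377/82811.5 ≈ -0.4151.
E_I = %ΔQ/%ΔY ≈ 0.882.
E_I ∈ (0,1): normal good (necessity).

0.882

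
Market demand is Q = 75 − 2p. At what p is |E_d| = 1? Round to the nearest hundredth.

For linear demand Q = a − bp, E = −bp/(a − bp). |E| = 1 ⇒ bp = a − bp ⇒ p = a/(2b).
p = 75/(2·2) = 18.75.

18.75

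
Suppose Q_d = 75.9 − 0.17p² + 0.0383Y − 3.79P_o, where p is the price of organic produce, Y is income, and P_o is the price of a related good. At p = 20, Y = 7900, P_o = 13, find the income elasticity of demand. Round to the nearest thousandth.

1.158

Q_d = 75.9 − 0.17(20)² + 0.0383(7900) − 3.79(13) = 75.9 − 68 + 302.57 − 49.27 = 261.2.
∂Q_d/∂Y = +0.0383, so E_I = 0.0383·(7900/261.2) ≈ 1.158.
E_I > 1: normal good (luxury).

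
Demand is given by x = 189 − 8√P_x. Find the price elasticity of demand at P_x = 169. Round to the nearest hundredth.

At P_x = 169, x = 85.
dx/dP_x = −8/(2√P_x) = −8/(2·13).
Point elasticity E = (dx/dP_x)·(P_x/x) = -0.3077 × 169/85 ≈ -0.61.
|E| < 1, so demand is inelastic at this price.

-0.61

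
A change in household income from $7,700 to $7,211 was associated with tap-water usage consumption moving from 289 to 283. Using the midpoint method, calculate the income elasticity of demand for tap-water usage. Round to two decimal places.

%ΔQ = (283 − 289)/[(289+283)/2] = -6/286 ≈ -0.0210.
%ΔM = (7,211 − 7,700)/[(7,700+7,211)/2] = -489/7455.5 ≈ -0.0656.
E_I = %ΔQ/%ΔM ≈ 0.32.
E_I ∈ (0,1): normal good (necessity).

0.32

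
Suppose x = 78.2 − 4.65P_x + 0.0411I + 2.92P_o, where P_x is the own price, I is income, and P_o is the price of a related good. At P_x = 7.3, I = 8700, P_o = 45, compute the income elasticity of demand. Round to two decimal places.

First evaluate x: 78.2 − 4.65(7.3) + 0.0411(8700) + 2.92(45) = 78.2 − 33.945 + 357.57 + 131.4 = 533.225.
∂x/∂I = +0.0411, so E_I = 0.0411·(8700/533.225) ≈ 0.67.
E_I ∈ (0,1): normal good (necessity).

0.67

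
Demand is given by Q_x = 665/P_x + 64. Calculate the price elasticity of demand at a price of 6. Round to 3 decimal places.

At P_x = 6, Q_x = 174.8333.
dQ_x/dP_x = −665/P_x² = −18.4722.
Point elasticity E = (dQ_x/dP_x)·(P_x/Q_x) = -18.4722 × 6/174.8333 ≈ -0.634.
|E| < 1, so demand is inelastic at this price.

-0.634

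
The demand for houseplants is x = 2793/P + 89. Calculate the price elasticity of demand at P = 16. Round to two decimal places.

At P = 16, x = 263.5625.
dx/dP = −2793/P² = −10.9102.
Point elasticity E = (dx/dP)·(P/x) = -10.9102 × 16/263.5625 ≈ -0.66.
|E| < 1, so demand is inelastic at this price.

-0.66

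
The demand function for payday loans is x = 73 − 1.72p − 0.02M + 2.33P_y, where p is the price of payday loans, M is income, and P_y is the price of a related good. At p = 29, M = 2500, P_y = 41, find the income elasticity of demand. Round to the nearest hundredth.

First evaluate x: 73 − 1.72(29) − 0.02(2500) + 2.33(41) = 73 − 49.88 − 50 + 95.53 = 68.65.
∂x/∂M = −0.02, so E_I = -0.02·(2500/68.65) ≈ -0.73.
E_I < 0: inferior good.

-0.73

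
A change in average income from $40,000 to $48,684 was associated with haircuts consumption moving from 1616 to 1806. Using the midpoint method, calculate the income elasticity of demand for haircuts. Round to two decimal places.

0.57

%ΔQ = (1806 − 1616)/[(1616+1806)/2] = 190/1711 ≈ 0.1110.
%ΔI = (48,684 − 40,000)/[(40,000+48,684)/2] = 8684/44342 ≈ 0.1958.
E_I = %ΔQ/%ΔI ≈ 0.57.
E_I ∈ (0,1): normal good (necessity).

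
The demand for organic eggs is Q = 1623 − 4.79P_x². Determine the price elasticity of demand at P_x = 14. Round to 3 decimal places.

At P_x = 14, Q = 684.16.
dQ/dP_x = −2·4.79·P_x = −134.12.
Point elasticity E = (dQ/dP_x)·(P_x/Q) = -134.12 × 14/684.16 ≈ -2.745.
|E| > 1, so demand is elastic at this price.

-2.745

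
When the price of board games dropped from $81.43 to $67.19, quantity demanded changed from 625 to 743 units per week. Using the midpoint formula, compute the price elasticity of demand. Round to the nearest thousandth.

-0.900

%Δq = (743 − 625)/[(625 + 743)/2] = 118/684 ≈ 0.1725.
%ΔP = (67.19 − 81.43)/[(81.43 + 67.19)/2] = -14.24/74.31 ≈ -0.1916.
Arc elasticity E = %Δq/%ΔP ≈ 0.1725/-0.1916 ≈ -0.900.
|E| < 1: demand is inelastic over this range.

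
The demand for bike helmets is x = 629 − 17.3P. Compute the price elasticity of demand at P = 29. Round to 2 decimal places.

At P = 29, x = 127.3.
dx/dP = −17.3.
Point elasticity E = (dx/dP)·(P/x) = -17.3 × 29/127.3 ≈ -3.94.
|E| > 1, so demand is elastic at this price.

-3.94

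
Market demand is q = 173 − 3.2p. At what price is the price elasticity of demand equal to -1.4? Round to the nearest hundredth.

Set −bp/(a − bp) = −1.4 ⇒ bp = 1.4(a − bp) ⇒ bp(1+1.4) = 1.4·a.
p = 1.4·173/(3.2·2.4) ≈ 31.54.

31.54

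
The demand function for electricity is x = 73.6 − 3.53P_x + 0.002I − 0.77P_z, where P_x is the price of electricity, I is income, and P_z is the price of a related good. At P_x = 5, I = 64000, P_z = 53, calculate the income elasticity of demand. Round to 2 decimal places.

0.89

Evaluating quantity at (P_x, I, P_z) gives x = 73.6 − 3.53(5) + 0.002(64000) − 0.77(53) = 73.6 − 17.65 + 128 − 40.81 = 143.14.
∂x/∂I = +0.002, so E_I = 0.002·(64000/143.14) ≈ 0.89.
E_I ∈ (0,1): normal good (necessity).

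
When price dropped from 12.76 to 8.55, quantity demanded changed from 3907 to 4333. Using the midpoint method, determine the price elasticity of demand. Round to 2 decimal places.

-0.26

%ΔQ = (4333 − 3907)/[(3907 + 4333)/2] = 426/4120 ≈ 0.1034.
%ΔP = (8.55 − 12.76)/[(12.76 + 8.55)/2] = -4.21/10.655 ≈ -0.3951.
Arc elasticity E = %ΔQ/%ΔP ≈ 0.1034/-0.3951 ≈ -0.26.
|E| < 1: demand is inelastic over this range.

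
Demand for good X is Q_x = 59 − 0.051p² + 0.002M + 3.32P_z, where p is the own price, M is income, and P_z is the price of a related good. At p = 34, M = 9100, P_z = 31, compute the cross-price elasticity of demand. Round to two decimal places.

Substituting, Q_x = 59 − 0.051(34)² + 0.002(9100) + 3.32(31) = 59 − 58.956 + 18.2 + 102.92 = 121.164.
∂Q_x/∂P_z = +3.32, so E_xy = 3.32·(31/121.164) ≈ 0.85.
E_xy > 0: the goods are substitutes.

0.85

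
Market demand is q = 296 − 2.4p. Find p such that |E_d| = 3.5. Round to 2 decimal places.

Set −bp/(a − bp) = −3.5 ⇒ bp = 3.5(a − bp) ⇒ bp(1+3.5) = 3.5·a.
p = 3.5·296/(2.4·4.5) ≈ 95.93.

95.93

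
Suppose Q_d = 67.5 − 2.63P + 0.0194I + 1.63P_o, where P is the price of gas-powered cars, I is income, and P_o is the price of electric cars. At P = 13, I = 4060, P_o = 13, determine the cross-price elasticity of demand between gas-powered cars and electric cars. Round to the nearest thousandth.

0.159

Substituting, Q_d = 67.5 − 2.63(13) + 0.0194(4060) + 1.63(13) = 67.5 − 34.19 + 78.764 + 21.19 = 133.264.
∂Q_d/∂P_o = +1.63, so E_xy = 1.63·(13/133.264) ≈ 0.159.
E_xy > 0: the goods are substitutes.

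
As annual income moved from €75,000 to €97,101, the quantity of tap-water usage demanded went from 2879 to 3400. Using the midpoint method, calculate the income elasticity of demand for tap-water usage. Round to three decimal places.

%ΔQ = (3400 − 2879)/[(2879+3400)/2] = 521/3139.5 ≈ 0.1659.
%ΔI = (97,101 − 75,000)/[(75,000+97,101)/2] = 22101/86050.5 ≈ 0.2568.
E_I = %ΔQ/%ΔI ≈ 0.646.
E_I ∈ (0,1): normal good (necessity).

0.646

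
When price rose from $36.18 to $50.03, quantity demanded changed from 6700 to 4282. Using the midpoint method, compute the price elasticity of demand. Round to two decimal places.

-1.37

%Δq = (4282 − 6700)/[(6700 + 4282)/2] = -2418/5491 ≈ -0.4404.
%ΔP = (50.03 − 36.18)/[(36.18 + 50.03)/2] = 13.85/43.105 ≈ 0.3213.
Arc elasticity E = %Δq/%ΔP ≈ -0.4404/0.3213 ≈ -1.37.
|E| > 1: demand is elastic over this range.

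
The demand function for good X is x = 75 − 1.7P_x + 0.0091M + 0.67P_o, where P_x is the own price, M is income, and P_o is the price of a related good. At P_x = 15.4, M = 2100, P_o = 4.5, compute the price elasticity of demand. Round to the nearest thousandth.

Substituting, x = 75 − 1.7(15.4) + 0.0091(2100) + 0.67(4.5) = 75 − 26.18 + 19.11 + 3.015 = 70.945.
∂x/∂P_x = −1.7, so E_p = (−1.7)·(15.4/70.945) ≈ -0.369.
|E_p| < 1: demand is inelastic.

-0.369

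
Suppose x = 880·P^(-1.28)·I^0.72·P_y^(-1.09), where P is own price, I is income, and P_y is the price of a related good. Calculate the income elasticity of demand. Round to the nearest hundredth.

For a Cobb–Douglas (constant-elasticity) form x = A·I^α·…, the elasticity with respect to I equals the exponent α at every point.
Here the exponent on I is 0.72, so the income elasticity of demand is 0.72.

0.72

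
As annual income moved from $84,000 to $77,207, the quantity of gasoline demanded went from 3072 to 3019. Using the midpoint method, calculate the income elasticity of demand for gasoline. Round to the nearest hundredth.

%ΔQ = (3019 − 3072)/[(3072+3019)/2] = -53/3045.5 ≈ -0.0174.
%ΔY = (77,207 − 84,000)/[(84,000+77,207)/2] = -6793/80603.5 ≈ -0.0843.
E_I = %ΔQ/%ΔY ≈ 0.21.
E_I ∈ (0,1): normal good (necessity).

0.21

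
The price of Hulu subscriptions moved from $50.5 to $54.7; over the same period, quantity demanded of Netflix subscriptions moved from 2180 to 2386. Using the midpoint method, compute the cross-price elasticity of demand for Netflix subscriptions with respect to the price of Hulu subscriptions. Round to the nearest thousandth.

%ΔQ_x = (2386 − 2180)/[(2180+2386)/2] = 206/2283 ≈ 0.0902.
%ΔP_y = (54.7 − 50.5)/[(50.5+54.7)/2] ≈ 0.0798.
E_xy = 0.0902/0.0798 ≈ 1.130.
E_xy > 0, so Netflix subscriptions and Hulu subscriptions are substitutes.

1.130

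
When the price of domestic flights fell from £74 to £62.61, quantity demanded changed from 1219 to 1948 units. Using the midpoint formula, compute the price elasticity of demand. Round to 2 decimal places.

%ΔQ = (1948 − 1219)/[(1219 + 1948)/2] = 729/1583.5 ≈ 0.4604.
%ΔP = (62.61 − 74)/[(74 + 62.61)/2] = -11.39/68.305 ≈ -0.1668.
Arc elasticity E = %ΔQ/%ΔP ≈ 0.4604/-0.1668 ≈ -2.76.
|E| > 1: demand is elastic over this range.

-2.76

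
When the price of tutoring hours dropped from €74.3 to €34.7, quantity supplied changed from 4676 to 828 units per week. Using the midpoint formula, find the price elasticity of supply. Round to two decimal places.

1.92

%Δq = (828 − 4676)/[(4676 + 828)/2] = -3848/2752 ≈ -1.3983.
%Δp = (34.7 − 74.3)/[(74.3 + 34.7)/2] = -39.6/54.5 ≈ -0.7266.
Arc elasticity E = %Δq/%Δp ≈ -1.3983/-0.7266 ≈ 1.92.
|E| > 1: supply is elastic over this range.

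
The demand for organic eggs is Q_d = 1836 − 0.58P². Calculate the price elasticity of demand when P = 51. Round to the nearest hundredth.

At P = 51, Q_d = 327.42.
dQ_d/dP = −2·0.58·P = −59.16.
Point elasticity E = (dQ_d/dP)·(P/Q_d) = -59.16 × 51/327.42 ≈ -9.21.
|E| > 1, so demand is elastic at this price.

-9.21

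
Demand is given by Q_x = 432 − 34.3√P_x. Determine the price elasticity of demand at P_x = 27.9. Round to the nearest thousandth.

-0.361

At P_x = 27.9, Q_x = 250.8259.
dQ_x/dP_x = −34.3/(2√P_x) = −34.3/(2·5.282).
Point elasticity E = (dQ_x/dP_x)·(P_x/Q_x) = -3.2468 × 27.9/250.8259 ≈ -0.361.
|E| < 1, so demand is inelastic at this price.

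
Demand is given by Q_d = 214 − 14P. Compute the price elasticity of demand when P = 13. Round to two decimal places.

-5.69

At P = 13, Q_d = 32.
dQ_d/dP = −14.
Point elasticity E = (dQ_d/dP)·(P/Q_d) = -14 × 13/32 ≈ -5.69.
|E| > 1, so demand is elastic at this price.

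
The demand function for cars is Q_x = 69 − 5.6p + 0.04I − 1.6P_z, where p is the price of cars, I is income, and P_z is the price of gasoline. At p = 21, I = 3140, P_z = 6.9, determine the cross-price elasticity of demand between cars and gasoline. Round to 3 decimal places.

-0.167

Evaluating quantity at (p, I, P_z) gives Q_x = 69 − 5.6(21) + 0.04(3140) − 1.6(6.9) = 69 − 117.6 + 125.6 − 11.04 = 65.96.
∂Q_x/∂P_z = −1.6, so E_xy = -1.6·(6.9/65.96) ≈ -0.167.
E_xy < 0: the goods are complements.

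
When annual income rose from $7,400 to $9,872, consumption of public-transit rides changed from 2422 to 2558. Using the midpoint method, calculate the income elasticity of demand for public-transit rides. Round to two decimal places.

%ΔQ = (2558 − 2422)/[(2422+2558)/2] = 136/2490 ≈ 0.0546.
%ΔY = (9,872 − 7,400)/[(7,400+9,872)/2] = 2472/8636 ≈ 0.2862.
E_I = %ΔQ/%ΔY ≈ 0.19.
E_I ∈ (0,1): normal good (necessity).

0.19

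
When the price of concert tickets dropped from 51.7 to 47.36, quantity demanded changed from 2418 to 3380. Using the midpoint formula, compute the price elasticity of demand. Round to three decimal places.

-3.787

%Δq = (3380 − 2418)/[(2418 + 3380)/2] = 962/2899 ≈ 0.3318.
%Δp = (47.36 − 51.7)/[(51.7 + 47.36)/2] = -4.34/49.53 ≈ -0.0876.
Arc elasticity E = %Δq/%Δp ≈ 0.3318/-0.0876 ≈ -3.787.
|E| > 1: demand is elastic over this range.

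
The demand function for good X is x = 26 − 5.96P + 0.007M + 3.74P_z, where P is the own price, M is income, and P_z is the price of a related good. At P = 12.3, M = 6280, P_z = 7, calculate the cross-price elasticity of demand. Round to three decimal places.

At the given point, x = 26 − 5.96(12.3) + 0.007(6280) + 3.74(7) = 26 − 73.308 + 43.96 + 26.18 = 22.832.
∂x/∂P_z = +3.74, so E_xy = 3.74·(7/22.832) ≈ 1.147.
E_xy > 0: the goods are substitutes.

1.147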